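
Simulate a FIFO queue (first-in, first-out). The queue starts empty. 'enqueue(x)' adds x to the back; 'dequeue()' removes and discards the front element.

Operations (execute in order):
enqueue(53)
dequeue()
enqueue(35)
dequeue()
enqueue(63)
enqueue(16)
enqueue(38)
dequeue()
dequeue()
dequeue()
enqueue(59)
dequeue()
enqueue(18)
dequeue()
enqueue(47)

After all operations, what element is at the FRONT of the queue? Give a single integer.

enqueue(53): queue = [53]
dequeue(): queue = []
enqueue(35): queue = [35]
dequeue(): queue = []
enqueue(63): queue = [63]
enqueue(16): queue = [63, 16]
enqueue(38): queue = [63, 16, 38]
dequeue(): queue = [16, 38]
dequeue(): queue = [38]
dequeue(): queue = []
enqueue(59): queue = [59]
dequeue(): queue = []
enqueue(18): queue = [18]
dequeue(): queue = []
enqueue(47): queue = [47]

Answer: 47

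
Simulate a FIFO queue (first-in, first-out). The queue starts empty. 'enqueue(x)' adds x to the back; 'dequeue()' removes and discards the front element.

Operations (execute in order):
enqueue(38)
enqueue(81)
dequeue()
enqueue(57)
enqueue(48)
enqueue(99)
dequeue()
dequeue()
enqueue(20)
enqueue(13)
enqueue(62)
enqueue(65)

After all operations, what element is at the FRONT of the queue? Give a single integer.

enqueue(38): queue = [38]
enqueue(81): queue = [38, 81]
dequeue(): queue = [81]
enqueue(57): queue = [81, 57]
enqueue(48): queue = [81, 57, 48]
enqueue(99): queue = [81, 57, 48, 99]
dequeue(): queue = [57, 48, 99]
dequeue(): queue = [48, 99]
enqueue(20): queue = [48, 99, 20]
enqueue(13): queue = [48, 99, 20, 13]
enqueue(62): queue = [48, 99, 20, 13, 62]
enqueue(65): queue = [48, 99, 20, 13, 62, 65]

Answer: 48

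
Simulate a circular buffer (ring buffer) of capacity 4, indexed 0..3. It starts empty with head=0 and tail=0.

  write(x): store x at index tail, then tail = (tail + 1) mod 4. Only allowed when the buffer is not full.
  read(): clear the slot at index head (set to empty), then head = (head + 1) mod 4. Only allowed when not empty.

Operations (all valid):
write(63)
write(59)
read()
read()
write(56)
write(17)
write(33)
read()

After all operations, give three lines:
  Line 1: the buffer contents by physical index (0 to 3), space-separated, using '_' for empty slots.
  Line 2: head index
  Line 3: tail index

Answer: 33 _ _ 17
3
1

Derivation:
write(63): buf=[63 _ _ _], head=0, tail=1, size=1
write(59): buf=[63 59 _ _], head=0, tail=2, size=2
read(): buf=[_ 59 _ _], head=1, tail=2, size=1
read(): buf=[_ _ _ _], head=2, tail=2, size=0
write(56): buf=[_ _ 56 _], head=2, tail=3, size=1
write(17): buf=[_ _ 56 17], head=2, tail=0, size=2
write(33): buf=[33 _ 56 17], head=2, tail=1, size=3
read(): buf=[33 _ _ 17], head=3, tail=1, size=2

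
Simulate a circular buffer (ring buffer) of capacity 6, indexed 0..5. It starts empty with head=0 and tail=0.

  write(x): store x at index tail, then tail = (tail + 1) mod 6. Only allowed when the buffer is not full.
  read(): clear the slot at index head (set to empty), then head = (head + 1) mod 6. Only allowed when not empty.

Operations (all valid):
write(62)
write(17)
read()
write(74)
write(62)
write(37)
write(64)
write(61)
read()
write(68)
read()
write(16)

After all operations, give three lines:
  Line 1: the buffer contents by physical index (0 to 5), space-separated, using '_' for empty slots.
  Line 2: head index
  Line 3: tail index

Answer: 61 68 16 62 37 64
3
3

Derivation:
write(62): buf=[62 _ _ _ _ _], head=0, tail=1, size=1
write(17): buf=[62 17 _ _ _ _], head=0, tail=2, size=2
read(): buf=[_ 17 _ _ _ _], head=1, tail=2, size=1
write(74): buf=[_ 17 74 _ _ _], head=1, tail=3, size=2
write(62): buf=[_ 17 74 62 _ _], head=1, tail=4, size=3
write(37): buf=[_ 17 74 62 37 _], head=1, tail=5, size=4
write(64): buf=[_ 17 74 62 37 64], head=1, tail=0, size=5
write(61): buf=[61 17 74 62 37 64], head=1, tail=1, size=6
read(): buf=[61 _ 74 62 37 64], head=2, tail=1, size=5
write(68): buf=[61 68 74 62 37 64], head=2, tail=2, size=6
read(): buf=[61 68 _ 62 37 64], head=3, tail=2, size=5
write(16): buf=[61 68 16 62 37 64], head=3, tail=3, size=6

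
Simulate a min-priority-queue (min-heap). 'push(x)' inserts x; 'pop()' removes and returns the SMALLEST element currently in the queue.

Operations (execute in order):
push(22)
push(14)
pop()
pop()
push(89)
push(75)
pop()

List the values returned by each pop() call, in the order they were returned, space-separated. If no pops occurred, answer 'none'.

Answer: 14 22 75

Derivation:
push(22): heap contents = [22]
push(14): heap contents = [14, 22]
pop() → 14: heap contents = [22]
pop() → 22: heap contents = []
push(89): heap contents = [89]
push(75): heap contents = [75, 89]
pop() → 75: heap contents = [89]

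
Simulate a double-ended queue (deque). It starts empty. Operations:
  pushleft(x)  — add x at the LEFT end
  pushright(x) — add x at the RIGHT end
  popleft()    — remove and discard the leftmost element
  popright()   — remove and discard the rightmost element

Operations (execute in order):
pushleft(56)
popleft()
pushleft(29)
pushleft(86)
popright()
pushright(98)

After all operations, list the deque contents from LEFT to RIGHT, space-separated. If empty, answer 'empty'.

pushleft(56): [56]
popleft(): []
pushleft(29): [29]
pushleft(86): [86, 29]
popright(): [86]
pushright(98): [86, 98]

Answer: 86 98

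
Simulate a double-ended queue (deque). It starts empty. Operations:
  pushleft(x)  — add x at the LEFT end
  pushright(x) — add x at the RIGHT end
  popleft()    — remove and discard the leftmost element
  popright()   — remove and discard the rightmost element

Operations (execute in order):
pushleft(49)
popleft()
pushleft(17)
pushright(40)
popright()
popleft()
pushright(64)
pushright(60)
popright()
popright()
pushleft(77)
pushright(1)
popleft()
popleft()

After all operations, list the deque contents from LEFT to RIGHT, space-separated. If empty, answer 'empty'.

Answer: empty

Derivation:
pushleft(49): [49]
popleft(): []
pushleft(17): [17]
pushright(40): [17, 40]
popright(): [17]
popleft(): []
pushright(64): [64]
pushright(60): [64, 60]
popright(): [64]
popright(): []
pushleft(77): [77]
pushright(1): [77, 1]
popleft(): [1]
popleft(): []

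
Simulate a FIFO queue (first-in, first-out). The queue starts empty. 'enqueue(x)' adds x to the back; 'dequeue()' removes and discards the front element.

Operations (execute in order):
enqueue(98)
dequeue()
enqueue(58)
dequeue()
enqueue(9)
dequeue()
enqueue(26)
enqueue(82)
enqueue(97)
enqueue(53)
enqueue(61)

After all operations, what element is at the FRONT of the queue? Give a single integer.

enqueue(98): queue = [98]
dequeue(): queue = []
enqueue(58): queue = [58]
dequeue(): queue = []
enqueue(9): queue = [9]
dequeue(): queue = []
enqueue(26): queue = [26]
enqueue(82): queue = [26, 82]
enqueue(97): queue = [26, 82, 97]
enqueue(53): queue = [26, 82, 97, 53]
enqueue(61): queue = [26, 82, 97, 53, 61]

Answer: 26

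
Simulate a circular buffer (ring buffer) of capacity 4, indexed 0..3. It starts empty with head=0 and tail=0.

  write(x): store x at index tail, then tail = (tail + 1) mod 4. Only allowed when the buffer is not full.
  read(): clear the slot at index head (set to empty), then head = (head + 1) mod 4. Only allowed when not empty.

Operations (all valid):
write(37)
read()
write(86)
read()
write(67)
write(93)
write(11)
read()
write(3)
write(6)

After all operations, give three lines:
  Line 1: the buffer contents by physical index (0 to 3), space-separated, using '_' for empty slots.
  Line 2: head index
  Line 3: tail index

write(37): buf=[37 _ _ _], head=0, tail=1, size=1
read(): buf=[_ _ _ _], head=1, tail=1, size=0
write(86): buf=[_ 86 _ _], head=1, tail=2, size=1
read(): buf=[_ _ _ _], head=2, tail=2, size=0
write(67): buf=[_ _ 67 _], head=2, tail=3, size=1
write(93): buf=[_ _ 67 93], head=2, tail=0, size=2
write(11): buf=[11 _ 67 93], head=2, tail=1, size=3
read(): buf=[11 _ _ 93], head=3, tail=1, size=2
write(3): buf=[11 3 _ 93], head=3, tail=2, size=3
write(6): buf=[11 3 6 93], head=3, tail=3, size=4

Answer: 11 3 6 93
3
3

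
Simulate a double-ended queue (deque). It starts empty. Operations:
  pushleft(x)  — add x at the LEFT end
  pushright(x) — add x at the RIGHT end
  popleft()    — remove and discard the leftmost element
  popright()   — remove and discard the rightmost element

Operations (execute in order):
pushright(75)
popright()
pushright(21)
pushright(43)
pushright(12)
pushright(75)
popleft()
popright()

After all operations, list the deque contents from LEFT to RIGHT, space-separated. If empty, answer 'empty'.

Answer: 43 12

Derivation:
pushright(75): [75]
popright(): []
pushright(21): [21]
pushright(43): [21, 43]
pushright(12): [21, 43, 12]
pushright(75): [21, 43, 12, 75]
popleft(): [43, 12, 75]
popright(): [43, 12]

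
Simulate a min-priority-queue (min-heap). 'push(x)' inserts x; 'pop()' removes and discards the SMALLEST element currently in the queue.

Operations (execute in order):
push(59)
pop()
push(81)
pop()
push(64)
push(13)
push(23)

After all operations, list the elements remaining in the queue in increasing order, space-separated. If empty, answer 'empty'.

Answer: 13 23 64

Derivation:
push(59): heap contents = [59]
pop() → 59: heap contents = []
push(81): heap contents = [81]
pop() → 81: heap contents = []
push(64): heap contents = [64]
push(13): heap contents = [13, 64]
push(23): heap contents = [13, 23, 64]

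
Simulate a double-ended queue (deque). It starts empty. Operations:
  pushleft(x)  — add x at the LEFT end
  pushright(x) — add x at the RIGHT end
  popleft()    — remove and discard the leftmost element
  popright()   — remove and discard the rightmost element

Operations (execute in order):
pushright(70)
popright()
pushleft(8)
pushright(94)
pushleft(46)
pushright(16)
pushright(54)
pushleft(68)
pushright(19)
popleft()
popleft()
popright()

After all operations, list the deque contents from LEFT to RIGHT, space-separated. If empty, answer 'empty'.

Answer: 8 94 16 54

Derivation:
pushright(70): [70]
popright(): []
pushleft(8): [8]
pushright(94): [8, 94]
pushleft(46): [46, 8, 94]
pushright(16): [46, 8, 94, 16]
pushright(54): [46, 8, 94, 16, 54]
pushleft(68): [68, 46, 8, 94, 16, 54]
pushright(19): [68, 46, 8, 94, 16, 54, 19]
popleft(): [46, 8, 94, 16, 54, 19]
popleft(): [8, 94, 16, 54, 19]
popright(): [8, 94, 16, 54]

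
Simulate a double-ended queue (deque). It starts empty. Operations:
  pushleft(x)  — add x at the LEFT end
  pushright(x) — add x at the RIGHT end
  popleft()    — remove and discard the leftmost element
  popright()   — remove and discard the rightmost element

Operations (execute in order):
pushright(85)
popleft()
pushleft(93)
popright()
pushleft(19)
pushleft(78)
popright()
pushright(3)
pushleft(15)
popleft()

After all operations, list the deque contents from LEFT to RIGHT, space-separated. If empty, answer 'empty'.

Answer: 78 3

Derivation:
pushright(85): [85]
popleft(): []
pushleft(93): [93]
popright(): []
pushleft(19): [19]
pushleft(78): [78, 19]
popright(): [78]
pushright(3): [78, 3]
pushleft(15): [15, 78, 3]
popleft(): [78, 3]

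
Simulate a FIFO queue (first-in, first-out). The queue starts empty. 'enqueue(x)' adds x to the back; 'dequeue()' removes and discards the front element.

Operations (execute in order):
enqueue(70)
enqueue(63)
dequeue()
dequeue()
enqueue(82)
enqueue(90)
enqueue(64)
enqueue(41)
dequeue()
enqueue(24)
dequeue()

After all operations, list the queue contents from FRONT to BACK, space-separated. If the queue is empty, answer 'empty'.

Answer: 64 41 24

Derivation:
enqueue(70): [70]
enqueue(63): [70, 63]
dequeue(): [63]
dequeue(): []
enqueue(82): [82]
enqueue(90): [82, 90]
enqueue(64): [82, 90, 64]
enqueue(41): [82, 90, 64, 41]
dequeue(): [90, 64, 41]
enqueue(24): [90, 64, 41, 24]
dequeue(): [64, 41, 24]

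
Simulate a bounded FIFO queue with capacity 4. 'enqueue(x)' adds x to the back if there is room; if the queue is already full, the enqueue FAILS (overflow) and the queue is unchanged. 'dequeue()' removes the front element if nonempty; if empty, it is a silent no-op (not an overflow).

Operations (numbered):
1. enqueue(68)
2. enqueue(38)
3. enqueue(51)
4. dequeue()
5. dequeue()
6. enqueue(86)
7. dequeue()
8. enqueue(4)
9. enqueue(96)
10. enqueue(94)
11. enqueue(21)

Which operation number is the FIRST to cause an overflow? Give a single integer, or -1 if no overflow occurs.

1. enqueue(68): size=1
2. enqueue(38): size=2
3. enqueue(51): size=3
4. dequeue(): size=2
5. dequeue(): size=1
6. enqueue(86): size=2
7. dequeue(): size=1
8. enqueue(4): size=2
9. enqueue(96): size=3
10. enqueue(94): size=4
11. enqueue(21): size=4=cap → OVERFLOW (fail)

Answer: 11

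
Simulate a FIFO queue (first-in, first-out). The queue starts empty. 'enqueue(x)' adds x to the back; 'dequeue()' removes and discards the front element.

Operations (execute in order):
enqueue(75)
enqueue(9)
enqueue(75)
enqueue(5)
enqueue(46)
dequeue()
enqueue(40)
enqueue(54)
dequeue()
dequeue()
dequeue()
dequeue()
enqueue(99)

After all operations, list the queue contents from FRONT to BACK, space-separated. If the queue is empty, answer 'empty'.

enqueue(75): [75]
enqueue(9): [75, 9]
enqueue(75): [75, 9, 75]
enqueue(5): [75, 9, 75, 5]
enqueue(46): [75, 9, 75, 5, 46]
dequeue(): [9, 75, 5, 46]
enqueue(40): [9, 75, 5, 46, 40]
enqueue(54): [9, 75, 5, 46, 40, 54]
dequeue(): [75, 5, 46, 40, 54]
dequeue(): [5, 46, 40, 54]
dequeue(): [46, 40, 54]
dequeue(): [40, 54]
enqueue(99): [40, 54, 99]

Answer: 40 54 99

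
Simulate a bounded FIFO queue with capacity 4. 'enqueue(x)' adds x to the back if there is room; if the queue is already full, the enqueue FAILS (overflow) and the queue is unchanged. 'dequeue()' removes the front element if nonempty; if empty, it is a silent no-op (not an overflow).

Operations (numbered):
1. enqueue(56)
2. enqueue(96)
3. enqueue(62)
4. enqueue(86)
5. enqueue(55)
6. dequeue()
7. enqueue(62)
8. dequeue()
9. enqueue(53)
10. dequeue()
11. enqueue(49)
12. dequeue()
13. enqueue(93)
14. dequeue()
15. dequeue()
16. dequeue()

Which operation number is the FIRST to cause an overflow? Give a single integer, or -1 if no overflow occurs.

1. enqueue(56): size=1
2. enqueue(96): size=2
3. enqueue(62): size=3
4. enqueue(86): size=4
5. enqueue(55): size=4=cap → OVERFLOW (fail)
6. dequeue(): size=3
7. enqueue(62): size=4
8. dequeue(): size=3
9. enqueue(53): size=4
10. dequeue(): size=3
11. enqueue(49): size=4
12. dequeue(): size=3
13. enqueue(93): size=4
14. dequeue(): size=3
15. dequeue(): size=2
16. dequeue(): size=1

Answer: 5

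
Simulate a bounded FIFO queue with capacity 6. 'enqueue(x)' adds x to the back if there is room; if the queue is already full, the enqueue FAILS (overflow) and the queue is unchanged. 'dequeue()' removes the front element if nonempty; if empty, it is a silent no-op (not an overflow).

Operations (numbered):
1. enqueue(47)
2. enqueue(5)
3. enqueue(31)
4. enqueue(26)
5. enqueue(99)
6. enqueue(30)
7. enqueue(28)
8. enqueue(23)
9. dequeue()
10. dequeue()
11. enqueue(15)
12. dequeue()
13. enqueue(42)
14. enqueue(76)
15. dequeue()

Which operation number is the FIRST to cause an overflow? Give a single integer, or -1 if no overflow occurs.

Answer: 7

Derivation:
1. enqueue(47): size=1
2. enqueue(5): size=2
3. enqueue(31): size=3
4. enqueue(26): size=4
5. enqueue(99): size=5
6. enqueue(30): size=6
7. enqueue(28): size=6=cap → OVERFLOW (fail)
8. enqueue(23): size=6=cap → OVERFLOW (fail)
9. dequeue(): size=5
10. dequeue(): size=4
11. enqueue(15): size=5
12. dequeue(): size=4
13. enqueue(42): size=5
14. enqueue(76): size=6
15. dequeue(): size=5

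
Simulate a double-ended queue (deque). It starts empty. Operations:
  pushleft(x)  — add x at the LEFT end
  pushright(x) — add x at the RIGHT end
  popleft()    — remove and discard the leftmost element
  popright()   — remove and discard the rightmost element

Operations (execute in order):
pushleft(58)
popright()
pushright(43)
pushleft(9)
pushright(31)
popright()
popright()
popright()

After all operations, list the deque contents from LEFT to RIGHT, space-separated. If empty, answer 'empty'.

pushleft(58): [58]
popright(): []
pushright(43): [43]
pushleft(9): [9, 43]
pushright(31): [9, 43, 31]
popright(): [9, 43]
popright(): [9]
popright(): []

Answer: empty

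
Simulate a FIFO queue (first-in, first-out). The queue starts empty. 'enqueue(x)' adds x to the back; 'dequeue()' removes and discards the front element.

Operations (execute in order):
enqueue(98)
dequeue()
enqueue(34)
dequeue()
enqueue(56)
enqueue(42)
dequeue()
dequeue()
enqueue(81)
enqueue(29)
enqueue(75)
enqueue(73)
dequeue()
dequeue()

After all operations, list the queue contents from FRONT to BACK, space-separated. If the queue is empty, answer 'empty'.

Answer: 75 73

Derivation:
enqueue(98): [98]
dequeue(): []
enqueue(34): [34]
dequeue(): []
enqueue(56): [56]
enqueue(42): [56, 42]
dequeue(): [42]
dequeue(): []
enqueue(81): [81]
enqueue(29): [81, 29]
enqueue(75): [81, 29, 75]
enqueue(73): [81, 29, 75, 73]
dequeue(): [29, 75, 73]
dequeue(): [75, 73]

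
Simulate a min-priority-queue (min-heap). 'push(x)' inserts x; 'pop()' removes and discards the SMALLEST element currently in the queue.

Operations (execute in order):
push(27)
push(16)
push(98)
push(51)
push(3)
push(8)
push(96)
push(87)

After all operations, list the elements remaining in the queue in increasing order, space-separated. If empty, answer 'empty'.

push(27): heap contents = [27]
push(16): heap contents = [16, 27]
push(98): heap contents = [16, 27, 98]
push(51): heap contents = [16, 27, 51, 98]
push(3): heap contents = [3, 16, 27, 51, 98]
push(8): heap contents = [3, 8, 16, 27, 51, 98]
push(96): heap contents = [3, 8, 16, 27, 51, 96, 98]
push(87): heap contents = [3, 8, 16, 27, 51, 87, 96, 98]

Answer: 3 8 16 27 51 87 96 98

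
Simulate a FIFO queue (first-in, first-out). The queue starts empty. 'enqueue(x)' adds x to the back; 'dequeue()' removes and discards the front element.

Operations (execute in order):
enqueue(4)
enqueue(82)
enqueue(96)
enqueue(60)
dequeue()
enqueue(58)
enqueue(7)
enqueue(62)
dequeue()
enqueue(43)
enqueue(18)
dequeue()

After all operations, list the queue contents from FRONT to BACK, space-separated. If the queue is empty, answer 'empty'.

enqueue(4): [4]
enqueue(82): [4, 82]
enqueue(96): [4, 82, 96]
enqueue(60): [4, 82, 96, 60]
dequeue(): [82, 96, 60]
enqueue(58): [82, 96, 60, 58]
enqueue(7): [82, 96, 60, 58, 7]
enqueue(62): [82, 96, 60, 58, 7, 62]
dequeue(): [96, 60, 58, 7, 62]
enqueue(43): [96, 60, 58, 7, 62, 43]
enqueue(18): [96, 60, 58, 7, 62, 43, 18]
dequeue(): [60, 58, 7, 62, 43, 18]

Answer: 60 58 7 62 43 18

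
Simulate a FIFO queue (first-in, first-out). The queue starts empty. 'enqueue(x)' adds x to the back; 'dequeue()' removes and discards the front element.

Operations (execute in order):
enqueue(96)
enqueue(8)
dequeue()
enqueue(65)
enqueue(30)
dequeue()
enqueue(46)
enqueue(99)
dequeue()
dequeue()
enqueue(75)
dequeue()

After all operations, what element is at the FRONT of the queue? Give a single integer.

enqueue(96): queue = [96]
enqueue(8): queue = [96, 8]
dequeue(): queue = [8]
enqueue(65): queue = [8, 65]
enqueue(30): queue = [8, 65, 30]
dequeue(): queue = [65, 30]
enqueue(46): queue = [65, 30, 46]
enqueue(99): queue = [65, 30, 46, 99]
dequeue(): queue = [30, 46, 99]
dequeue(): queue = [46, 99]
enqueue(75): queue = [46, 99, 75]
dequeue(): queue = [99, 75]

Answer: 99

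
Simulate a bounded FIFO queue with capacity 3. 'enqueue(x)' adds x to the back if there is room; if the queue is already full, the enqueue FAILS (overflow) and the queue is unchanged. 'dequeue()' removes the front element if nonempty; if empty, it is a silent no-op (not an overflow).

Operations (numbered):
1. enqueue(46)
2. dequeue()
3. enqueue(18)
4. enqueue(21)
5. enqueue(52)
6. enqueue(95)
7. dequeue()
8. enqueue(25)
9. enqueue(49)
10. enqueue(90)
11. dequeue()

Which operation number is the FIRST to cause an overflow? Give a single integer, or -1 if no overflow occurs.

1. enqueue(46): size=1
2. dequeue(): size=0
3. enqueue(18): size=1
4. enqueue(21): size=2
5. enqueue(52): size=3
6. enqueue(95): size=3=cap → OVERFLOW (fail)
7. dequeue(): size=2
8. enqueue(25): size=3
9. enqueue(49): size=3=cap → OVERFLOW (fail)
10. enqueue(90): size=3=cap → OVERFLOW (fail)
11. dequeue(): size=2

Answer: 6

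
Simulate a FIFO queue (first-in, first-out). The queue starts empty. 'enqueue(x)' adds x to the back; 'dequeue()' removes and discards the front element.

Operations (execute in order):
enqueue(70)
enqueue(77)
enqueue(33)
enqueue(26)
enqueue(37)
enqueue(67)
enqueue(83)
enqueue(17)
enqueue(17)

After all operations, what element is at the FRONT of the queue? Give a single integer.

Answer: 70

Derivation:
enqueue(70): queue = [70]
enqueue(77): queue = [70, 77]
enqueue(33): queue = [70, 77, 33]
enqueue(26): queue = [70, 77, 33, 26]
enqueue(37): queue = [70, 77, 33, 26, 37]
enqueue(67): queue = [70, 77, 33, 26, 37, 67]
enqueue(83): queue = [70, 77, 33, 26, 37, 67, 83]
enqueue(17): queue = [70, 77, 33, 26, 37, 67, 83, 17]
enqueue(17): queue = [70, 77, 33, 26, 37, 67, 83, 17, 17]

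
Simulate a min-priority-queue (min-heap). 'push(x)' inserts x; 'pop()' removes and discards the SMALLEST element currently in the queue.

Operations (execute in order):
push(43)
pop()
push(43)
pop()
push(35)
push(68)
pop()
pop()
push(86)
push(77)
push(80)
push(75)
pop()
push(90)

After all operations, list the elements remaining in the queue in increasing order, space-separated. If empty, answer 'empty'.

push(43): heap contents = [43]
pop() → 43: heap contents = []
push(43): heap contents = [43]
pop() → 43: heap contents = []
push(35): heap contents = [35]
push(68): heap contents = [35, 68]
pop() → 35: heap contents = [68]
pop() → 68: heap contents = []
push(86): heap contents = [86]
push(77): heap contents = [77, 86]
push(80): heap contents = [77, 80, 86]
push(75): heap contents = [75, 77, 80, 86]
pop() → 75: heap contents = [77, 80, 86]
push(90): heap contents = [77, 80, 86, 90]

Answer: 77 80 86 90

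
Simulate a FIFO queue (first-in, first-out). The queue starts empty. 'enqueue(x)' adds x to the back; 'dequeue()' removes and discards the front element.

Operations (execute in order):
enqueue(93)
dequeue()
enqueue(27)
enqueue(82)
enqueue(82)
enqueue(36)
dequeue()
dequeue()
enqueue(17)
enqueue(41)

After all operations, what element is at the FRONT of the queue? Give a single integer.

enqueue(93): queue = [93]
dequeue(): queue = []
enqueue(27): queue = [27]
enqueue(82): queue = [27, 82]
enqueue(82): queue = [27, 82, 82]
enqueue(36): queue = [27, 82, 82, 36]
dequeue(): queue = [82, 82, 36]
dequeue(): queue = [82, 36]
enqueue(17): queue = [82, 36, 17]
enqueue(41): queue = [82, 36, 17, 41]

Answer: 82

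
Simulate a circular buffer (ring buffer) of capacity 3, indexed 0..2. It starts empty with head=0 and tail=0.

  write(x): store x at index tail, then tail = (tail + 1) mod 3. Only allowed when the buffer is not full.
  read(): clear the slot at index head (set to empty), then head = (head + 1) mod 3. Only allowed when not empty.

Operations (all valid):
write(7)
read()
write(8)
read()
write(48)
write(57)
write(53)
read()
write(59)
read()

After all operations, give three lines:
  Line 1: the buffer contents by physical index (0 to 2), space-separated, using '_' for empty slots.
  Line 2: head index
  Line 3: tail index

Answer: _ 53 59
1
0

Derivation:
write(7): buf=[7 _ _], head=0, tail=1, size=1
read(): buf=[_ _ _], head=1, tail=1, size=0
write(8): buf=[_ 8 _], head=1, tail=2, size=1
read(): buf=[_ _ _], head=2, tail=2, size=0
write(48): buf=[_ _ 48], head=2, tail=0, size=1
write(57): buf=[57 _ 48], head=2, tail=1, size=2
write(53): buf=[57 53 48], head=2, tail=2, size=3
read(): buf=[57 53 _], head=0, tail=2, size=2
write(59): buf=[57 53 59], head=0, tail=0, size=3
read(): buf=[_ 53 59], head=1, tail=0, size=2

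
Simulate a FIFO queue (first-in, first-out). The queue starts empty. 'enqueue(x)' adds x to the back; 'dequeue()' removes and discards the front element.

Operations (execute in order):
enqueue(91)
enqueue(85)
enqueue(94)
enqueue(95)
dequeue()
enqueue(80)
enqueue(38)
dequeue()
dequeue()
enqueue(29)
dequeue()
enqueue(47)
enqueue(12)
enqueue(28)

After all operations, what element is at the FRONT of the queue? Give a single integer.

enqueue(91): queue = [91]
enqueue(85): queue = [91, 85]
enqueue(94): queue = [91, 85, 94]
enqueue(95): queue = [91, 85, 94, 95]
dequeue(): queue = [85, 94, 95]
enqueue(80): queue = [85, 94, 95, 80]
enqueue(38): queue = [85, 94, 95, 80, 38]
dequeue(): queue = [94, 95, 80, 38]
dequeue(): queue = [95, 80, 38]
enqueue(29): queue = [95, 80, 38, 29]
dequeue(): queue = [80, 38, 29]
enqueue(47): queue = [80, 38, 29, 47]
enqueue(12): queue = [80, 38, 29, 47, 12]
enqueue(28): queue = [80, 38, 29, 47, 12, 28]

Answer: 80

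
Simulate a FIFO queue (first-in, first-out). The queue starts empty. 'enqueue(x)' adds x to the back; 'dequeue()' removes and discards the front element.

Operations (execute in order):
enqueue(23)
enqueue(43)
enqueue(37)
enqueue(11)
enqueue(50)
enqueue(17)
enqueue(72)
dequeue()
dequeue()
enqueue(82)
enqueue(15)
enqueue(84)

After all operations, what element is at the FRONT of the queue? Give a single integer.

enqueue(23): queue = [23]
enqueue(43): queue = [23, 43]
enqueue(37): queue = [23, 43, 37]
enqueue(11): queue = [23, 43, 37, 11]
enqueue(50): queue = [23, 43, 37, 11, 50]
enqueue(17): queue = [23, 43, 37, 11, 50, 17]
enqueue(72): queue = [23, 43, 37, 11, 50, 17, 72]
dequeue(): queue = [43, 37, 11, 50, 17, 72]
dequeue(): queue = [37, 11, 50, 17, 72]
enqueue(82): queue = [37, 11, 50, 17, 72, 82]
enqueue(15): queue = [37, 11, 50, 17, 72, 82, 15]
enqueue(84): queue = [37, 11, 50, 17, 72, 82, 15, 84]

Answer: 37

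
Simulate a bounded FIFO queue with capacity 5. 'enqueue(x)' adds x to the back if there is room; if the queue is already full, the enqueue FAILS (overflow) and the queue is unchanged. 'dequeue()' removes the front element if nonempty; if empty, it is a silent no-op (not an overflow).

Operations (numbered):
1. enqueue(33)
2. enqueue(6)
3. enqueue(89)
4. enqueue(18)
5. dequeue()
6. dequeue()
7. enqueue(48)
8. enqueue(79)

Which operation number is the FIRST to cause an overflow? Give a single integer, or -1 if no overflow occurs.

Answer: -1

Derivation:
1. enqueue(33): size=1
2. enqueue(6): size=2
3. enqueue(89): size=3
4. enqueue(18): size=4
5. dequeue(): size=3
6. dequeue(): size=2
7. enqueue(48): size=3
8. enqueue(79): size=4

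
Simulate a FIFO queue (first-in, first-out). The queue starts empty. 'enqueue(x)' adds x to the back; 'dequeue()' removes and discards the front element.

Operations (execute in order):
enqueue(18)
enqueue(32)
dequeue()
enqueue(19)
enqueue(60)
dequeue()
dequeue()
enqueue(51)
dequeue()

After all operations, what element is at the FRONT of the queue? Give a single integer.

Answer: 51

Derivation:
enqueue(18): queue = [18]
enqueue(32): queue = [18, 32]
dequeue(): queue = [32]
enqueue(19): queue = [32, 19]
enqueue(60): queue = [32, 19, 60]
dequeue(): queue = [19, 60]
dequeue(): queue = [60]
enqueue(51): queue = [60, 51]
dequeue(): queue = [51]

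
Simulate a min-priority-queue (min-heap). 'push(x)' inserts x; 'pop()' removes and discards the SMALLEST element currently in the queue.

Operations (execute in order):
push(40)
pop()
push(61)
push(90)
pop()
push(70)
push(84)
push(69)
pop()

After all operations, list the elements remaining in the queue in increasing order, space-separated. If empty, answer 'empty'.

push(40): heap contents = [40]
pop() → 40: heap contents = []
push(61): heap contents = [61]
push(90): heap contents = [61, 90]
pop() → 61: heap contents = [90]
push(70): heap contents = [70, 90]
push(84): heap contents = [70, 84, 90]
push(69): heap contents = [69, 70, 84, 90]
pop() → 69: heap contents = [70, 84, 90]

Answer: 70 84 90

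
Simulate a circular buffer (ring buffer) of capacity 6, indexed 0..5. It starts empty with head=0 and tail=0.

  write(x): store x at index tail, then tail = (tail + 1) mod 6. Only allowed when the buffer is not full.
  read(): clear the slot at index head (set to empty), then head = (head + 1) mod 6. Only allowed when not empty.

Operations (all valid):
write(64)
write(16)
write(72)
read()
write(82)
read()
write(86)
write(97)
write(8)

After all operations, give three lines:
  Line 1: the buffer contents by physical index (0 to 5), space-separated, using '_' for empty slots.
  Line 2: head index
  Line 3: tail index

Answer: 8 _ 72 82 86 97
2
1

Derivation:
write(64): buf=[64 _ _ _ _ _], head=0, tail=1, size=1
write(16): buf=[64 16 _ _ _ _], head=0, tail=2, size=2
write(72): buf=[64 16 72 _ _ _], head=0, tail=3, size=3
read(): buf=[_ 16 72 _ _ _], head=1, tail=3, size=2
write(82): buf=[_ 16 72 82 _ _], head=1, tail=4, size=3
read(): buf=[_ _ 72 82 _ _], head=2, tail=4, size=2
write(86): buf=[_ _ 72 82 86 _], head=2, tail=5, size=3
write(97): buf=[_ _ 72 82 86 97], head=2, tail=0, size=4
write(8): buf=[8 _ 72 82 86 97], head=2, tail=1, size=5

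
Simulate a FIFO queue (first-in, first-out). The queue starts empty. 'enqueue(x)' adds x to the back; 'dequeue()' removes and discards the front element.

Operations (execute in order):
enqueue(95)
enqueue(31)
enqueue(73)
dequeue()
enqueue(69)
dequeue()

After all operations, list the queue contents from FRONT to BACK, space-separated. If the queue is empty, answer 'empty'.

enqueue(95): [95]
enqueue(31): [95, 31]
enqueue(73): [95, 31, 73]
dequeue(): [31, 73]
enqueue(69): [31, 73, 69]
dequeue(): [73, 69]

Answer: 73 69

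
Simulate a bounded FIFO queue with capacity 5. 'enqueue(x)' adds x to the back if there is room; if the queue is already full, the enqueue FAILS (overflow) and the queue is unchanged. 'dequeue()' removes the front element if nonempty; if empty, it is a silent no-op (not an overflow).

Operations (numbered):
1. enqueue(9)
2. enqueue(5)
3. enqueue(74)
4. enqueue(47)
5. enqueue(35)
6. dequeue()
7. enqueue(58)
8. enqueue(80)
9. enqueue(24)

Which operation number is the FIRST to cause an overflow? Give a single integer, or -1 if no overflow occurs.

1. enqueue(9): size=1
2. enqueue(5): size=2
3. enqueue(74): size=3
4. enqueue(47): size=4
5. enqueue(35): size=5
6. dequeue(): size=4
7. enqueue(58): size=5
8. enqueue(80): size=5=cap → OVERFLOW (fail)
9. enqueue(24): size=5=cap → OVERFLOW (fail)

Answer: 8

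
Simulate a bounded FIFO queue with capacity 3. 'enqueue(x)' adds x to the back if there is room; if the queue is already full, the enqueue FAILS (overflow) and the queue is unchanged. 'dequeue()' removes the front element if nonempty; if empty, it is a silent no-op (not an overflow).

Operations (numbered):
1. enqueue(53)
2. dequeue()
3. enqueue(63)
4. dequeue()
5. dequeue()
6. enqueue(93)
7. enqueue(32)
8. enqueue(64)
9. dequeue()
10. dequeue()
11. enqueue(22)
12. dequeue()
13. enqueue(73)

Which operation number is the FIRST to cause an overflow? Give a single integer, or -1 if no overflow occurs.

1. enqueue(53): size=1
2. dequeue(): size=0
3. enqueue(63): size=1
4. dequeue(): size=0
5. dequeue(): empty, no-op, size=0
6. enqueue(93): size=1
7. enqueue(32): size=2
8. enqueue(64): size=3
9. dequeue(): size=2
10. dequeue(): size=1
11. enqueue(22): size=2
12. dequeue(): size=1
13. enqueue(73): size=2

Answer: -1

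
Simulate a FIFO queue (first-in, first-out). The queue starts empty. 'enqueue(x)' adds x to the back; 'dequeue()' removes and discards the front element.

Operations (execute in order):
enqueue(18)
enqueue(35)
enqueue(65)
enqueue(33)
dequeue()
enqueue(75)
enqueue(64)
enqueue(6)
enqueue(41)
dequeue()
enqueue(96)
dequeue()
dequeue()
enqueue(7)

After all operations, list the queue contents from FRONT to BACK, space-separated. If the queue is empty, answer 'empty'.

enqueue(18): [18]
enqueue(35): [18, 35]
enqueue(65): [18, 35, 65]
enqueue(33): [18, 35, 65, 33]
dequeue(): [35, 65, 33]
enqueue(75): [35, 65, 33, 75]
enqueue(64): [35, 65, 33, 75, 64]
enqueue(6): [35, 65, 33, 75, 64, 6]
enqueue(41): [35, 65, 33, 75, 64, 6, 41]
dequeue(): [65, 33, 75, 64, 6, 41]
enqueue(96): [65, 33, 75, 64, 6, 41, 96]
dequeue(): [33, 75, 64, 6, 41, 96]
dequeue(): [75, 64, 6, 41, 96]
enqueue(7): [75, 64, 6, 41, 96, 7]

Answer: 75 64 6 41 96 7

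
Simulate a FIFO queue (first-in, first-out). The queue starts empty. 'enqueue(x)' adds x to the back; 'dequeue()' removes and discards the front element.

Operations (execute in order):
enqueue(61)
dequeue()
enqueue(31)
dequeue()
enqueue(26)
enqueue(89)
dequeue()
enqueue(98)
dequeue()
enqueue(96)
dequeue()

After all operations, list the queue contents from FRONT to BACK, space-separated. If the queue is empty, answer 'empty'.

Answer: 96

Derivation:
enqueue(61): [61]
dequeue(): []
enqueue(31): [31]
dequeue(): []
enqueue(26): [26]
enqueue(89): [26, 89]
dequeue(): [89]
enqueue(98): [89, 98]
dequeue(): [98]
enqueue(96): [98, 96]
dequeue(): [96]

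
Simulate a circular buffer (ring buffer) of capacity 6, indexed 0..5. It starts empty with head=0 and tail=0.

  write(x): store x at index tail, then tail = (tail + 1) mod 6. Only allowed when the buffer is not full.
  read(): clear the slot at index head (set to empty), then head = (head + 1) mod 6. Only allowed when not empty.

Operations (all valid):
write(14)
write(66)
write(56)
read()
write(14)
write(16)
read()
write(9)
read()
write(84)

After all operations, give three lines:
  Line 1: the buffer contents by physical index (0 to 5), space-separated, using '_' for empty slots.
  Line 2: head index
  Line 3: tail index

write(14): buf=[14 _ _ _ _ _], head=0, tail=1, size=1
write(66): buf=[14 66 _ _ _ _], head=0, tail=2, size=2
write(56): buf=[14 66 56 _ _ _], head=0, tail=3, size=3
read(): buf=[_ 66 56 _ _ _], head=1, tail=3, size=2
write(14): buf=[_ 66 56 14 _ _], head=1, tail=4, size=3
write(16): buf=[_ 66 56 14 16 _], head=1, tail=5, size=4
read(): buf=[_ _ 56 14 16 _], head=2, tail=5, size=3
write(9): buf=[_ _ 56 14 16 9], head=2, tail=0, size=4
read(): buf=[_ _ _ 14 16 9], head=3, tail=0, size=3
write(84): buf=[84 _ _ 14 16 9], head=3, tail=1, size=4

Answer: 84 _ _ 14 16 9
3
1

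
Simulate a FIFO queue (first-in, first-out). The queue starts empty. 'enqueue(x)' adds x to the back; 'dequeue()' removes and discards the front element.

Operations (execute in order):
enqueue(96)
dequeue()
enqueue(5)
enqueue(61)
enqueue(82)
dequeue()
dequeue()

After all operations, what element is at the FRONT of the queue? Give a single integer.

enqueue(96): queue = [96]
dequeue(): queue = []
enqueue(5): queue = [5]
enqueue(61): queue = [5, 61]
enqueue(82): queue = [5, 61, 82]
dequeue(): queue = [61, 82]
dequeue(): queue = [82]

Answer: 82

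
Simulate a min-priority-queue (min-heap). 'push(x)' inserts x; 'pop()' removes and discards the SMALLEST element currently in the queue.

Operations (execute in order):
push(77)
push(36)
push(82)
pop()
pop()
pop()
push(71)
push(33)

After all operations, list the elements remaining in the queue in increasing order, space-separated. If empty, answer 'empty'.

Answer: 33 71

Derivation:
push(77): heap contents = [77]
push(36): heap contents = [36, 77]
push(82): heap contents = [36, 77, 82]
pop() → 36: heap contents = [77, 82]
pop() → 77: heap contents = [82]
pop() → 82: heap contents = []
push(71): heap contents = [71]
push(33): heap contents = [33, 71]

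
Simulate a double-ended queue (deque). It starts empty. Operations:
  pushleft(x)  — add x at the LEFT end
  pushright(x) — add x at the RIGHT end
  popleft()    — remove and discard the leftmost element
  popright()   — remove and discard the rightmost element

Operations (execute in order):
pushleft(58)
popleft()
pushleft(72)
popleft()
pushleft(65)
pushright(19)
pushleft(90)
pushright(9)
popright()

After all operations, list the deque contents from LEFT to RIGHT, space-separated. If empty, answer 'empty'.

Answer: 90 65 19

Derivation:
pushleft(58): [58]
popleft(): []
pushleft(72): [72]
popleft(): []
pushleft(65): [65]
pushright(19): [65, 19]
pushleft(90): [90, 65, 19]
pushright(9): [90, 65, 19, 9]
popright(): [90, 65, 19]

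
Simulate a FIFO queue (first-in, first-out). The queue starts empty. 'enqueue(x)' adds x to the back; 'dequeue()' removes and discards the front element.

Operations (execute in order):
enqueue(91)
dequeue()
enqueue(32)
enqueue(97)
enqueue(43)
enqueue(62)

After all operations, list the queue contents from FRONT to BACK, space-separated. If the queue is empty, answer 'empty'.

enqueue(91): [91]
dequeue(): []
enqueue(32): [32]
enqueue(97): [32, 97]
enqueue(43): [32, 97, 43]
enqueue(62): [32, 97, 43, 62]

Answer: 32 97 43 62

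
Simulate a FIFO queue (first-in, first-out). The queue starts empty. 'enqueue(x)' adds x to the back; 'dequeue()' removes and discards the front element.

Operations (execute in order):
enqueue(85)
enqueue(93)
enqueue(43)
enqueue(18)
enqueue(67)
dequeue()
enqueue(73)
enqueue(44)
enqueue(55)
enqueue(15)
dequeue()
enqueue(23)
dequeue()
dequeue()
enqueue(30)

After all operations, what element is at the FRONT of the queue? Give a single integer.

Answer: 67

Derivation:
enqueue(85): queue = [85]
enqueue(93): queue = [85, 93]
enqueue(43): queue = [85, 93, 43]
enqueue(18): queue = [85, 93, 43, 18]
enqueue(67): queue = [85, 93, 43, 18, 67]
dequeue(): queue = [93, 43, 18, 67]
enqueue(73): queue = [93, 43, 18, 67, 73]
enqueue(44): queue = [93, 43, 18, 67, 73, 44]
enqueue(55): queue = [93, 43, 18, 67, 73, 44, 55]
enqueue(15): queue = [93, 43, 18, 67, 73, 44, 55, 15]
dequeue(): queue = [43, 18, 67, 73, 44, 55, 15]
enqueue(23): queue = [43, 18, 67, 73, 44, 55, 15, 23]
dequeue(): queue = [18, 67, 73, 44, 55, 15, 23]
dequeue(): queue = [67, 73, 44, 55, 15, 23]
enqueue(30): queue = [67, 73, 44, 55, 15, 23, 30]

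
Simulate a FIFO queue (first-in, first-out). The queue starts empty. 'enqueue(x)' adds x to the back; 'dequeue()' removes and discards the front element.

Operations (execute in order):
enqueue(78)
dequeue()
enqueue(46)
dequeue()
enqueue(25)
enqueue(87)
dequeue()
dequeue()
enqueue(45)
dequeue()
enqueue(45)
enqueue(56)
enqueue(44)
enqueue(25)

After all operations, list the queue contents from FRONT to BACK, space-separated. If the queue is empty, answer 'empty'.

Answer: 45 56 44 25

Derivation:
enqueue(78): [78]
dequeue(): []
enqueue(46): [46]
dequeue(): []
enqueue(25): [25]
enqueue(87): [25, 87]
dequeue(): [87]
dequeue(): []
enqueue(45): [45]
dequeue(): []
enqueue(45): [45]
enqueue(56): [45, 56]
enqueue(44): [45, 56, 44]
enqueue(25): [45, 56, 44, 25]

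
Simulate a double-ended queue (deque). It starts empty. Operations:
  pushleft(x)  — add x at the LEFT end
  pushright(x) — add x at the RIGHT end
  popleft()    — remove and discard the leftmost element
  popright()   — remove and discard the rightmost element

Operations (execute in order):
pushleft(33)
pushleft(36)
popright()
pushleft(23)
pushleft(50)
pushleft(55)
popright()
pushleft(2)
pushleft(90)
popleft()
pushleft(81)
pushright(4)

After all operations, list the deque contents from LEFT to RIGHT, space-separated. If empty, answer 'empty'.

Answer: 81 2 55 50 23 4

Derivation:
pushleft(33): [33]
pushleft(36): [36, 33]
popright(): [36]
pushleft(23): [23, 36]
pushleft(50): [50, 23, 36]
pushleft(55): [55, 50, 23, 36]
popright(): [55, 50, 23]
pushleft(2): [2, 55, 50, 23]
pushleft(90): [90, 2, 55, 50, 23]
popleft(): [2, 55, 50, 23]
pushleft(81): [81, 2, 55, 50, 23]
pushright(4): [81, 2, 55, 50, 23, 4]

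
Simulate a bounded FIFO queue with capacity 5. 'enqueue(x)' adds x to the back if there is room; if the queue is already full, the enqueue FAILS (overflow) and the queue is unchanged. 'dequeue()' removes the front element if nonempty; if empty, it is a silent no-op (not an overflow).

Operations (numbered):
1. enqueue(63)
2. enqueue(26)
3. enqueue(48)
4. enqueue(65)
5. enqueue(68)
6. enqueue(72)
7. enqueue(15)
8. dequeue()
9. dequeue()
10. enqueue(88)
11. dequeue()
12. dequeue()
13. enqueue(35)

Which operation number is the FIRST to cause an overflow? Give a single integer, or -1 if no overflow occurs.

1. enqueue(63): size=1
2. enqueue(26): size=2
3. enqueue(48): size=3
4. enqueue(65): size=4
5. enqueue(68): size=5
6. enqueue(72): size=5=cap → OVERFLOW (fail)
7. enqueue(15): size=5=cap → OVERFLOW (fail)
8. dequeue(): size=4
9. dequeue(): size=3
10. enqueue(88): size=4
11. dequeue(): size=3
12. dequeue(): size=2
13. enqueue(35): size=3

Answer: 6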